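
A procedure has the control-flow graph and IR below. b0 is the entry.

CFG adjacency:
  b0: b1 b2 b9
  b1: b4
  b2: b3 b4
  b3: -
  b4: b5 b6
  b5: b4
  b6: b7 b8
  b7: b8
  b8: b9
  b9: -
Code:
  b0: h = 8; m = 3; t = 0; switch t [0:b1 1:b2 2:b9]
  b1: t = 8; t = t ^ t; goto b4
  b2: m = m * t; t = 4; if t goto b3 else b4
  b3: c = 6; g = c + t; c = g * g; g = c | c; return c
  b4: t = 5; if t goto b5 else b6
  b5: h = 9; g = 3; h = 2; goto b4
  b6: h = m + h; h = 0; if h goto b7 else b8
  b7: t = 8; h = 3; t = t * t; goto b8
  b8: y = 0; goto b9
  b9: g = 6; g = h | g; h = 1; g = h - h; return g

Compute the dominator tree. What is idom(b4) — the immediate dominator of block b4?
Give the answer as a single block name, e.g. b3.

idom tree: b1←b0 b2←b0 b3←b2 b4←b0 b5←b4 b6←b4 b7←b6 b8←b6 b9←b0
Join-block Dom:
  b4: preds {b1,b2,b5}: {b0,b1} ∩ {b0,b2} ∩ {b0,b4,b5} = {b0}; idom=b0
  b8: preds {b6,b7}: {b0,b4,b6} ∩ {b0,b4,b6,b7} = {b0,b4,b6}; idom=b6
  b9: preds {b0,b8}: {b0} ∩ {b0,b4,b6,b8} = {b0}; idom=b0

idom(b4) = b0

Answer: b0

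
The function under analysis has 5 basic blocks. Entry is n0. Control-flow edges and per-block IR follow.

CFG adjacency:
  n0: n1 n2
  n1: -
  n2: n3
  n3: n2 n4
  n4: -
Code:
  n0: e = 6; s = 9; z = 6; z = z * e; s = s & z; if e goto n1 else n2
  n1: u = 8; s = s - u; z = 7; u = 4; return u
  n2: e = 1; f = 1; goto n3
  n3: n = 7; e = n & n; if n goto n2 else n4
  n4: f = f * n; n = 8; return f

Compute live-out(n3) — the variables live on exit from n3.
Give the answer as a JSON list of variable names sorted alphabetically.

def/use:
  n0: def={e,s,z} ue=∅
  n1: def={s,u,z} ue={s}
  n2: def={e,f} ue=∅
  n3: def={e,n} ue=∅
  n4: def={f,n} ue={f,n}

Live sets:
  n0 li=∅ lo={s}
  n1 li={s} lo=∅
  n2 li=∅ lo={f}
  n3 li={f} lo={f,n}
  n4 li={f,n} lo=∅

live-out(n3) = ["f", "n"]

Answer: ["f", "n"]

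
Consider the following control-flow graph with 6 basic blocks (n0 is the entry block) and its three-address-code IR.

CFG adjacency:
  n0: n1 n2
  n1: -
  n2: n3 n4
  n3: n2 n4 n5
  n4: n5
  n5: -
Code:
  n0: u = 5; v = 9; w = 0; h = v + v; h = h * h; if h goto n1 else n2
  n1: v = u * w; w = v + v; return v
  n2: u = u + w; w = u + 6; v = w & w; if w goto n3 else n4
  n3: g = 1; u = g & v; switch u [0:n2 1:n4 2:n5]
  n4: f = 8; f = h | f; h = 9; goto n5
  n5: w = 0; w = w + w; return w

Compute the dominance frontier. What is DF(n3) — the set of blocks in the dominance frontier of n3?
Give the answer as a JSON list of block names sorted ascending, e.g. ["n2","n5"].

idom tree: n1←n0 n2←n0 n3←n2 n4←n2 n5←n2
Dom at joins:
  n2: preds {n0,n3}: {n0} ∩ {n0,n2,n3} = {n0}; idom=n0
  n4: preds {n2,n3}: {n0,n2} ∩ {n0,n2,n3} = {n0,n2}; idom=n2
  n5: preds {n3,n4}: {n0,n2,n3} ∩ {n0,n2,n4} = {n0,n2}; idom=n2

DF walk-up:
  join n2 pred n0: · stop@n0
  join n2 pred n3: n3→n2 stop@n0
  join n4 pred n2: · stop@n2
  join n4 pred n3: n3 stop@n2
  join n5 pred n3: n3 stop@n2
  join n5 pred n4: n4 stop@n2
  n0: DF=∅
  n1: DF=∅
  n2: DF={n2}
  n3: DF={n2,n4,n5}
  n4: DF={n5}
  n5: DF=∅

DF(n3) = ["n2", "n4", "n5"]

Answer: ["n2", "n4", "n5"]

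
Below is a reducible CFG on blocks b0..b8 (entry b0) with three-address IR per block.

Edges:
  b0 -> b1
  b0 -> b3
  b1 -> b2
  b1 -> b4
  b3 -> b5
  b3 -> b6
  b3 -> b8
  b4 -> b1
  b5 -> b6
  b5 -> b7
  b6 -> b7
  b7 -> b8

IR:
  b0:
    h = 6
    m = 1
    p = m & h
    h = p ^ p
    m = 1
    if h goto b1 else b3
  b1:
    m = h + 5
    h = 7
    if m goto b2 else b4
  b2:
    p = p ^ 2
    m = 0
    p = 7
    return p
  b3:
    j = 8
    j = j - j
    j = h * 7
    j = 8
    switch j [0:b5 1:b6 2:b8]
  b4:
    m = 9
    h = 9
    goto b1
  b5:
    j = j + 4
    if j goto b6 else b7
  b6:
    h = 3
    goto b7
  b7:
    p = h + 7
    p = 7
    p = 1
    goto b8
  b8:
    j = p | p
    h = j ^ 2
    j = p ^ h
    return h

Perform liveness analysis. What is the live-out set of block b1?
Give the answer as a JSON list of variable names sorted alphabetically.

Answer: ["p"]

Working:
def/use:
  b0 def {h,m,p} use ∅
  b1 def {h,m} use {h}
  b2 def {m,p} use {p}
  b3 def {j} use {h}
  b4 def {h,m} use ∅
  b5 def {j} use {j}
  b6 def {h} use ∅
  b7 def {p} use {h}
  b8 def {h,j} use {p}

Backward fixpoint:
  live b0: ∅→{h,p}
  live b1: {h,p}→{p}
  live b2: {p}→∅
  live b3: {h,p}→{h,j,p}
  live b4: {p}→{h,p}
  live b5: {h,j}→{h}
  live b6: ∅→{h}
  live b7: {h}→{p}
  live b8: {p}→∅

live-out(b1) = ["p"]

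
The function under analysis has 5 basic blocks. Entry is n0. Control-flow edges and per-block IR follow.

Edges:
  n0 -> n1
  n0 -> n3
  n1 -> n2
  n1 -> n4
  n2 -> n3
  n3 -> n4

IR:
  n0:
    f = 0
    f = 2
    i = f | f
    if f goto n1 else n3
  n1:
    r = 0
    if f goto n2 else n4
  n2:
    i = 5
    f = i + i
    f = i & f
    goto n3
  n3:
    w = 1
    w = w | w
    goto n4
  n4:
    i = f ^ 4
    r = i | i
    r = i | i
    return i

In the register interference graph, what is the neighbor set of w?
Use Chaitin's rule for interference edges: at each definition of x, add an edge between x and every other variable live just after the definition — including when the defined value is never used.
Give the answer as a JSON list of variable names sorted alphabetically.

def/use:
  n0 def {f,i} use ∅
  n1 def {r} use {f}
  n2 def {f,i} use ∅
  n3 def {w} use ∅
  n4 def {i,r} use {f}

Live sets:
  n0 li=∅ lo={f}
  n1 li={f} lo={f}
  n2 li=∅ lo={f}
  n3 li={f} lo={f}
  n4 li={f} lo=∅

Interfere edges:
  f↔{i,r,w}
  i↔{f,r}
  r↔{f,i}
  w↔{f}

N(w) = ["f"]

Answer: ["f"]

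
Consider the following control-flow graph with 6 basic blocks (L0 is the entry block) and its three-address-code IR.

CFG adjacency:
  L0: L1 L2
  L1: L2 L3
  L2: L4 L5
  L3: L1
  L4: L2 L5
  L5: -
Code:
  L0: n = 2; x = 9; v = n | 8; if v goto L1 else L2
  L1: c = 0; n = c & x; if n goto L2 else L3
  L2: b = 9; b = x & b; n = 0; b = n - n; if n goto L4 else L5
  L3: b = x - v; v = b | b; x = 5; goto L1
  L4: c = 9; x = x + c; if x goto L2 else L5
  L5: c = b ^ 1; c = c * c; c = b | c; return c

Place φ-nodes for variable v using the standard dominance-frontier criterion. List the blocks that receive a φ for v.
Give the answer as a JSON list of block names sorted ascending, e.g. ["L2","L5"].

idom tree: L1←L0 L2←L0 L3←L1 L4←L2 L5←L2
Join-block Dom:
  L1: preds {L0,L3}: {L0} ∩ {L0,L1,L3} = {L0}; idom=L0
  L2: preds {L0,L1,L4}: {L0} ∩ {L0,L1} ∩ {L0,L2,L4} = {L0}; idom=L0
  L5: preds {L2,L4}: {L0,L2} ∩ {L0,L2,L4} = {L0,L2}; idom=L2

DF walk-up:
  L1←L0: walk · to L0
  L1←L3: walk L3→L1 to L0
  L2←L0: walk · to L0
  L2←L1: walk L1 to L0
  L2←L4: walk L4→L2 to L0
  L5←L2: walk · to L2
  L5←L4: walk L4 to L2
  L0 → ∅
  L1 → {L1,L2}
  L2 → {L2}
  L3 → {L1}
  L4 → {L2,L5}
  L5 → ∅

φ for v: defs {L0,L3}
  DF⁺ = {L1,L2}

Answer: ["L1", "L2"]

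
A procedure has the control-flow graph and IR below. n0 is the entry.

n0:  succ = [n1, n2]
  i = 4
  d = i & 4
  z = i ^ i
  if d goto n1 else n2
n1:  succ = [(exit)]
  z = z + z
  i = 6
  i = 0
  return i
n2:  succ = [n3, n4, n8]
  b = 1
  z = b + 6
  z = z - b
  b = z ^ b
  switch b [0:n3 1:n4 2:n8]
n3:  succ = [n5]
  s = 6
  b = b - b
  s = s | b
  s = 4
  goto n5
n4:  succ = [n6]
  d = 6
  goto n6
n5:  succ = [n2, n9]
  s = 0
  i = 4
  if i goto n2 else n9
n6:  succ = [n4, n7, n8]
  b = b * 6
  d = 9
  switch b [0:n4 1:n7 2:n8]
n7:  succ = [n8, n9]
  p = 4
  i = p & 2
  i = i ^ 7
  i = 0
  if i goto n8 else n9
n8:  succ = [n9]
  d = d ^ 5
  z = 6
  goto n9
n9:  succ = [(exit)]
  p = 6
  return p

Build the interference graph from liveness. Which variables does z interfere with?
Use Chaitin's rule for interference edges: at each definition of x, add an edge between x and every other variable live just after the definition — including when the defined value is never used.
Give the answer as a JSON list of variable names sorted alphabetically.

Per-block:
  n0: def={d,i,z} ue=∅
  n1: def={i,z} ue={z}
  n2: def={b,z} ue=∅
  n3: def={b,s} ue={b}
  n4: def={d} ue=∅
  n5: def={i,s} ue=∅
  n6: def={b,d} ue={b}
  n7: def={i,p} ue=∅
  n8: def={d,z} ue={d}
  n9: def={p} ue=∅

Backward fixpoint:
  n0 li=∅ lo={d,z}
  n1 li={z} lo=∅
  n2 li={d} lo={b,d}
  n3 li={b,d} lo={d}
  n4 li={b} lo={b}
  n5 li={d} lo={d}
  n6 li={b} lo={b,d}
  n7 li={d} lo={d}
  n8 li={d} lo=∅
  n9 li=∅ lo=∅

Interfere edges:
  b↔{d,s,z}
  d↔{b,i,p,s,z}
  i↔{d}
  p↔{d}
  s↔{b,d}
  z↔{b,d}

N(z) = ["b", "d"]

Answer: ["b", "d"]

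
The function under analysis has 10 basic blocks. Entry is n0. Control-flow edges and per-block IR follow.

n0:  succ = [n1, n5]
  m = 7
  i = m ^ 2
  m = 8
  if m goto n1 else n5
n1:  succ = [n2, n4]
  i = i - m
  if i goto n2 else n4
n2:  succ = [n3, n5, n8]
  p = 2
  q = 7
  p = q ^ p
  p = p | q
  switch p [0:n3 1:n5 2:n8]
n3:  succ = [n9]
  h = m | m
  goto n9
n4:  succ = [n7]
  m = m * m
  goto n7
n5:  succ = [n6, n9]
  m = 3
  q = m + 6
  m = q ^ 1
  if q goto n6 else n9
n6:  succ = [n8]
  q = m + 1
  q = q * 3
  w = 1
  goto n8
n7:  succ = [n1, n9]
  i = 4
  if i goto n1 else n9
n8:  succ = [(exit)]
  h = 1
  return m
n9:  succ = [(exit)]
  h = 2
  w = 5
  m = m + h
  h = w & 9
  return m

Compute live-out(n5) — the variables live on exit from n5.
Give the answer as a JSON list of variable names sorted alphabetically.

Block summaries:
  n0: {i,m} / ∅
  n1: {i} / {i,m}
  n2: {p,q} / ∅
  n3: {h} / {m}
  n4: {m} / {m}
  n5: {m,q} / ∅
  n6: {q,w} / {m}
  n7: {i} / ∅
  n8: {h} / {m}
  n9: {h,m,w} / {m}

Liveness:
  live n0: ∅→{i,m}
  live n1: {i,m}→{m}
  live n2: {m}→{m}
  live n3: {m}→{m}
  live n4: {m}→{m}
  live n5: ∅→{m}
  live n6: {m}→{m}
  live n7: {m}→{i,m}
  live n8: {m}→∅
  live n9: {m}→∅

live-out(n5) = ["m"]

Answer: ["m"]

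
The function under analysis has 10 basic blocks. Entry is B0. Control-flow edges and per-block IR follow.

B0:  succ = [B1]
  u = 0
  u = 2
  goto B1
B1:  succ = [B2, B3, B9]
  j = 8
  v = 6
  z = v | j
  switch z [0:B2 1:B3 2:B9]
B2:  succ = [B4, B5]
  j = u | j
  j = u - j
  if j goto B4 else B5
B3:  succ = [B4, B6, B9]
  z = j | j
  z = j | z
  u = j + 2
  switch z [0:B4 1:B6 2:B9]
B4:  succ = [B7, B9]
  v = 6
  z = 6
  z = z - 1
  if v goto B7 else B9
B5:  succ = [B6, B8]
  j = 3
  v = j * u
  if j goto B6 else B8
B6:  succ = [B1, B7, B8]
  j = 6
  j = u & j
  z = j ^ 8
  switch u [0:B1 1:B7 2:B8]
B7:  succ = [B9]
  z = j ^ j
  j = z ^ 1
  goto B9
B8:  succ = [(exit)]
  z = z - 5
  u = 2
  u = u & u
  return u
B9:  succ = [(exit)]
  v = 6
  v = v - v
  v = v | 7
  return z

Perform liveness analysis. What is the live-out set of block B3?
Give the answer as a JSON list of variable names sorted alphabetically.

Answer: ["j", "u", "z"]

Working:
def/use:
  B0 def {u} use ∅
  B1 def {j,v,z} use ∅
  B2 def {j} use {j,u}
  B3 def {u,z} use {j}
  B4 def {v,z} use ∅
  B5 def {j,v} use {u}
  B6 def {j,z} use {u}
  B7 def {j,z} use {j}
  B8 def {u,z} use {z}
  B9 def {v} use {z}

Backward fixpoint:
  B0 li=∅ lo={u}
  B1 li={u} lo={j,u,z}
  B2 li={j,u,z} lo={j,u,z}
  B3 li={j} lo={j,u,z}
  B4 li={j} lo={j,z}
  B5 li={u,z} lo={u,z}
  B6 li={u} lo={j,u,z}
  B7 li={j} lo={z}
  B8 li={z} lo=∅
  B9 li={z} lo=∅

live-out(B3) = ["j", "u", "z"]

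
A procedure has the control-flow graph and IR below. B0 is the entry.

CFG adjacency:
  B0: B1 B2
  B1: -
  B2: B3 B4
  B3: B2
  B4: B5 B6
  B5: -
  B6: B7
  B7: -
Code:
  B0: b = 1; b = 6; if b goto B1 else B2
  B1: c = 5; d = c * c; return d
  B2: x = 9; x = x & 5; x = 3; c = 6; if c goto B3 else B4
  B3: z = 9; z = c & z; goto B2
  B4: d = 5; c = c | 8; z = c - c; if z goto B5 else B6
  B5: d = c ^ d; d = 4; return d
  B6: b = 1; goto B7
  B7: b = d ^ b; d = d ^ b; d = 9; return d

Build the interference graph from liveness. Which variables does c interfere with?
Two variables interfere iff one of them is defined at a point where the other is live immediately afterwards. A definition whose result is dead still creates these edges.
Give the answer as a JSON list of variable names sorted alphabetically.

Answer: ["d", "z"]

Working:
def/use:
  B0 def {b} use ∅
  B1 def {c,d} use ∅
  B2 def {c,x} use ∅
  B3 def {z} use {c}
  B4 def {c,d,z} use {c}
  B5 def {d} use {c,d}
  B6 def {b} use ∅
  B7 def {b,d} use {b,d}

Liveness:
  B0 li=∅ lo=∅
  B1 li=∅ lo=∅
  B2 li=∅ lo={c}
  B3 li={c} lo=∅
  B4 li={c} lo={c,d}
  B5 li={c,d} lo=∅
  B6 li={d} lo={b,d}
  B7 li={b,d} lo=∅

Interference:
  b↔{d}
  c↔{d,z}
  d↔{b,c,z}
  x↔∅
  z↔{c,d}

N(c) = ["d", "z"]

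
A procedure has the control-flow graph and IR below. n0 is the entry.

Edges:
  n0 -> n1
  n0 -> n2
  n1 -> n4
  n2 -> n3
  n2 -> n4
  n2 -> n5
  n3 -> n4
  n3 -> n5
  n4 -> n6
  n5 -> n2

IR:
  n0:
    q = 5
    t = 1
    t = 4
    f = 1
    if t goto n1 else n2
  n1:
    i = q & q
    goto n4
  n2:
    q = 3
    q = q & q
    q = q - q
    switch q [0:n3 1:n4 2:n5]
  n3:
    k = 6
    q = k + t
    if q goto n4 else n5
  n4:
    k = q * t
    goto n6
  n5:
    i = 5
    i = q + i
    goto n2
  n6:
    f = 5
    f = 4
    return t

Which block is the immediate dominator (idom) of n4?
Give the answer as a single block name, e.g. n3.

Answer: n0

Derivation:
idom tree: n1←n0 n2←n0 n3←n2 n4←n0 n5←n2 n6←n4
Dom at joins:
  n2: preds {n0,n5}: {n0} ∩ {n0,n2,n5} = {n0}; idom=n0
  n4: preds {n1,n2,n3}: {n0,n1} ∩ {n0,n2} ∩ {n0,n2,n3} = {n0}; idom=n0
  n5: preds {n2,n3}: {n0,n2} ∩ {n0,n2,n3} = {n0,n2}; idom=n2

idom(n4) = n0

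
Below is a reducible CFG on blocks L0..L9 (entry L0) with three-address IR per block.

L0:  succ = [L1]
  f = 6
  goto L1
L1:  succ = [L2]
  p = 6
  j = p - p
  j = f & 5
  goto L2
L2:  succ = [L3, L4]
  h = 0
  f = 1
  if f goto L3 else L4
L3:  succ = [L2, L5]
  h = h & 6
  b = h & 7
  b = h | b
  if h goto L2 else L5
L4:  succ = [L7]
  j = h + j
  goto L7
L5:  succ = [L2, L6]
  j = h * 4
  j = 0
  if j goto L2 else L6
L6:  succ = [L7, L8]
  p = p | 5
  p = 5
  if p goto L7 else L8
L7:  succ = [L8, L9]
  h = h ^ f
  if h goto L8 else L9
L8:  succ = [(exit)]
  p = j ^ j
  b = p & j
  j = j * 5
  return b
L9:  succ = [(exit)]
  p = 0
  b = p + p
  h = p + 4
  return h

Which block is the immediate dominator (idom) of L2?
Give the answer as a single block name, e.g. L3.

Answer: L1

Working:
idom tree: L1←L0 L2←L1 L3←L2 L4←L2 L5←L3 L6←L5 L7←L2 L8←L2 L9←L7
Dom∩ at merges:
  L2: preds {L1,L3,L5}: {L0,L1} ∩ {L0,L1,L2,L3} ∩ {L0,L1,L2,L3,L5} = {L0,L1}; idom=L1
  L7: preds {L4,L6}: {L0,L1,L2,L4} ∩ {L0,L1,L2,L3,L5,L6} = {L0,L1,L2}; idom=L2
  L8: preds {L6,L7}: {L0,L1,L2,L3,L5,L6} ∩ {L0,L1,L2,L7} = {L0,L1,L2}; idom=L2

idom(L2) = L1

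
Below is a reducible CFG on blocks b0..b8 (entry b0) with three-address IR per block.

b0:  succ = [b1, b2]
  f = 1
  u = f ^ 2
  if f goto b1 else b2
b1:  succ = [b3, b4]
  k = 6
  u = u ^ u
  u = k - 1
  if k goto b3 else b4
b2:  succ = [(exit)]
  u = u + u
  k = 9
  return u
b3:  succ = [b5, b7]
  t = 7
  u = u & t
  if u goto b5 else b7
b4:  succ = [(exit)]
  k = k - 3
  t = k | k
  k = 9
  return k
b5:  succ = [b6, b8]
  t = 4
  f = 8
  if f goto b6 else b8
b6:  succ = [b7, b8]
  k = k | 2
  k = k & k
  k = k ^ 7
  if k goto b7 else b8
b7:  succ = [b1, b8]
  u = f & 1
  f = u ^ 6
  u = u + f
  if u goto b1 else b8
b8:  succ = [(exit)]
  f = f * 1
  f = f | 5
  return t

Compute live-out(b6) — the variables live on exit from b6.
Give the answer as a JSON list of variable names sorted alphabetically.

Answer: ["f", "t"]

Working:
def/use:
  b0: {f,u} / ∅
  b1: {k,u} / {u}
  b2: {k,u} / {u}
  b3: {t,u} / {u}
  b4: {k,t} / {k}
  b5: {f,t} / ∅
  b6: {k} / {k}
  b7: {f,u} / {f}
  b8: {f} / {f,t}

Live sets:
  b0 li=∅ lo={f,u}
  b1 li={f,u} lo={f,k,u}
  b2 li={u} lo=∅
  b3 li={f,k,u} lo={f,k,t}
  b4 li={k} lo=∅
  b5 li={k} lo={f,k,t}
  b6 li={f,k,t} lo={f,t}
  b7 li={f,t} lo={f,t,u}
  b8 li={f,t} lo=∅

live-out(b6) = ["f", "t"]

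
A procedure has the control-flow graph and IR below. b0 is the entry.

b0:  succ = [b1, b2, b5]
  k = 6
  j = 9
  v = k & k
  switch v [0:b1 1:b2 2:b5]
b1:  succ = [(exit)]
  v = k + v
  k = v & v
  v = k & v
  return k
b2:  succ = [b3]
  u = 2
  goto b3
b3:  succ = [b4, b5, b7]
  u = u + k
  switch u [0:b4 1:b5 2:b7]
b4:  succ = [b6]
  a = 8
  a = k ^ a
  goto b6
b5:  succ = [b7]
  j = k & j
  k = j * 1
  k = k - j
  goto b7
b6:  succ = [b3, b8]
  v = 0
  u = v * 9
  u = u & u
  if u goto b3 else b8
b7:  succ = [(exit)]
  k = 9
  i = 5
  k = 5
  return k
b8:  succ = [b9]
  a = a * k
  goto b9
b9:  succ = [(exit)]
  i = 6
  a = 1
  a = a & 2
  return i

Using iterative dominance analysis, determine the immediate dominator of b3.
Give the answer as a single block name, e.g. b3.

Answer: b2

Derivation:
idom tree: b1←b0 b2←b0 b3←b2 b4←b3 b5←b0 b6←b4 b7←b0 b8←b6 b9←b8
Dom at joins:
  b3: preds {b2,b6}: {b0,b2} ∩ {b0,b2,b3,b4,b6} = {b0,b2}; idom=b2
  b5: preds {b0,b3}: {b0} ∩ {b0,b2,b3} = {b0}; idom=b0
  b7: preds {b3,b5}: {b0,b2,b3} ∩ {b0,b5} = {b0}; idom=b0

idom(b3) = b2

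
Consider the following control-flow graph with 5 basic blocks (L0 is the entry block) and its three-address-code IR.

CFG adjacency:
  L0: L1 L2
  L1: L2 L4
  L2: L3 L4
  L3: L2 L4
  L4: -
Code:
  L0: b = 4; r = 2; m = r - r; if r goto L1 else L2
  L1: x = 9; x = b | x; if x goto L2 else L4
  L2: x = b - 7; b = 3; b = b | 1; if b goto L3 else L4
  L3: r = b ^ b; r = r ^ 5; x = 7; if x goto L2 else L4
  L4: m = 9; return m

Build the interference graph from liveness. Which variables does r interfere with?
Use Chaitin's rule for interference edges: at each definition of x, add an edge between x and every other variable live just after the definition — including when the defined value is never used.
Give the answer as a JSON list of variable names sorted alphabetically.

Answer: ["b", "m"]

Working:
Per-block:
  L0: {b,m,r} / ∅
  L1: {x} / {b}
  L2: {b,x} / {b}
  L3: {r,x} / {b}
  L4: {m} / ∅

Liveness:
  live L0: ∅→{b}
  live L1: {b}→{b}
  live L2: {b}→{b}
  live L3: {b}→{b}
  live L4: ∅→∅

Interfere edges:
  b↔{m,r,x}
  m↔{b,r}
  r↔{b,m}
  x↔{b}

N(r) = ["b", "m"]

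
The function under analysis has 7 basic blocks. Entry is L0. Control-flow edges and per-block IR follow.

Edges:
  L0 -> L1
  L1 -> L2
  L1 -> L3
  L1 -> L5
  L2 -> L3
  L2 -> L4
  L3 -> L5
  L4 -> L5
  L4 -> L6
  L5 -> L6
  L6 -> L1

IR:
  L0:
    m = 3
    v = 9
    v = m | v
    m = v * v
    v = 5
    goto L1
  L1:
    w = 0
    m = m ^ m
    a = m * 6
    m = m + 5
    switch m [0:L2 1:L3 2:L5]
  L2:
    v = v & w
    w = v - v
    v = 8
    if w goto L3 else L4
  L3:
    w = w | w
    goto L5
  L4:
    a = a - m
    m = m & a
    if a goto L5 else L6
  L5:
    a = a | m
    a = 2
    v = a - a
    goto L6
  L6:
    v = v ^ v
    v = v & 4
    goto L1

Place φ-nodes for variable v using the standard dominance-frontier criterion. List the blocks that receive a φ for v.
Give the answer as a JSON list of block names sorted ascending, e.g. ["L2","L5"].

Answer: ["L1", "L3", "L5", "L6"]

Working:
idom tree: L1←L0 L2←L1 L3←L1 L4←L2 L5←L1 L6←L1
Join-block Dom:
  L1: preds {L0,L6}: {L0} ∩ {L0,L1,L6} = {L0}; idom=L0
  L3: preds {L1,L2}: {L0,L1} ∩ {L0,L1,L2} = {L0,L1}; idom=L1
  L5: preds {L1,L3,L4}: {L0,L1} ∩ {L0,L1,L3} ∩ {L0,L1,L2,L4} = {L0,L1}; idom=L1
  L6: preds {L4,L5}: {L0,L1,L2,L4} ∩ {L0,L1,L5} = {L0,L1}; idom=L1

DF walk-up:
  join L1 pred L0: · stop@L0
  join L1 pred L6: L6→L1 stop@L0
  join L3 pred L1: · stop@L1
  join L3 pred L2: L2 stop@L1
  join L5 pred L1: · stop@L1
  join L5 pred L3: L3 stop@L1
  join L5 pred L4: L4→L2 stop@L1
  join L6 pred L4: L4→L2 stop@L1
  join L6 pred L5: L5 stop@L1
  L0: DF=∅
  L1: DF={L1}
  L2: DF={L3,L5,L6}
  L3: DF={L5}
  L4: DF={L5,L6}
  L5: DF={L6}
  L6: DF={L1}

φ for v: defs {L0,L2,L5,L6}
  DF⁺ = {L1,L3,L5,L6}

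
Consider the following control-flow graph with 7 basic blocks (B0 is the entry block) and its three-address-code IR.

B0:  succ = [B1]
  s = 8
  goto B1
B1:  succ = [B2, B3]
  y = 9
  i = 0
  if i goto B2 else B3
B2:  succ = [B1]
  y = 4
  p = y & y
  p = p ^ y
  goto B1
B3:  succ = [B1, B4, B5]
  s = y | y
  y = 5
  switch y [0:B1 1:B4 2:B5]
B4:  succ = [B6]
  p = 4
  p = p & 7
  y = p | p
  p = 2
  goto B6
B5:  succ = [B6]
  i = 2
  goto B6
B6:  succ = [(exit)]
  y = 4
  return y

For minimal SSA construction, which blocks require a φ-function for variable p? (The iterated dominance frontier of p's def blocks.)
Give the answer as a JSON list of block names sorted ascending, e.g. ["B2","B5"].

Answer: ["B1", "B6"]

Analysis:
idom tree: B1←B0 B2←B1 B3←B1 B4←B3 B5←B3 B6←B3
Dom at joins:
  B1: preds {B0,B2,B3}: {B0} ∩ {B0,B1,B2} ∩ {B0,B1,B3} = {B0}; idom=B0
  B6: preds {B4,B5}: {B0,B1,B3,B4} ∩ {B0,B1,B3,B5} = {B0,B1,B3}; idom=B3

Frontier:
  join B1 pred B0: · stop@B0
  join B1 pred B2: B2→B1 stop@B0
  join B1 pred B3: B3→B1 stop@B0
  join B6 pred B4: B4 stop@B3
  join B6 pred B5: B5 stop@B3
  B0: DF=∅
  B1: DF={B1}
  B2: DF={B1}
  B3: DF={B1}
  B4: DF={B6}
  B5: DF={B6}
  B6: DF=∅

φ for p: defs {B2,B4}
  DF⁺ = {B1,B6}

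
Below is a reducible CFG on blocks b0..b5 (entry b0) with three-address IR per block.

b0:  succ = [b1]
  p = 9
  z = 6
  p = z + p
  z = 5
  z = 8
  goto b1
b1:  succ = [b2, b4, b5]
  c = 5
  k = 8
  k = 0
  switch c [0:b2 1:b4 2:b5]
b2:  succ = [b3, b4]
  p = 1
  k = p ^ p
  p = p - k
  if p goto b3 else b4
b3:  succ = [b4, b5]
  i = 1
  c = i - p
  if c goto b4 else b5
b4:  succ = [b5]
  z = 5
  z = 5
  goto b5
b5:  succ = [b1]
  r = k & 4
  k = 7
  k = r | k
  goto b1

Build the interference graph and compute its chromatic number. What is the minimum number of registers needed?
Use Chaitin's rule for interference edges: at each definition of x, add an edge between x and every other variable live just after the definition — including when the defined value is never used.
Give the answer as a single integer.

def/use:
  b0: {p,z} / ∅
  b1: {c,k} / ∅
  b2: {k,p} / ∅
  b3: {c,i} / {p}
  b4: {z} / ∅
  b5: {k,r} / {k}

Liveness:
  b0 li=∅ lo=∅
  b1 li=∅ lo={k}
  b2 li=∅ lo={k,p}
  b3 li={k,p} lo={k}
  b4 li={k} lo={k}
  b5 li={k} lo=∅

Interfere edges:
  c↔{k}
  i↔{k,p}
  k↔{c,i,p,r,z}
  p↔{i,k,z}
  r↔{k}
  z↔{k,p}

Colouring:
  lower bound: {i,k,p} mutually conflict ⇒ χ ≥ 3
  3-colouring: R0={k}  R1={c,p,r}  R2={i,z}
  χ = 3

Answer: 3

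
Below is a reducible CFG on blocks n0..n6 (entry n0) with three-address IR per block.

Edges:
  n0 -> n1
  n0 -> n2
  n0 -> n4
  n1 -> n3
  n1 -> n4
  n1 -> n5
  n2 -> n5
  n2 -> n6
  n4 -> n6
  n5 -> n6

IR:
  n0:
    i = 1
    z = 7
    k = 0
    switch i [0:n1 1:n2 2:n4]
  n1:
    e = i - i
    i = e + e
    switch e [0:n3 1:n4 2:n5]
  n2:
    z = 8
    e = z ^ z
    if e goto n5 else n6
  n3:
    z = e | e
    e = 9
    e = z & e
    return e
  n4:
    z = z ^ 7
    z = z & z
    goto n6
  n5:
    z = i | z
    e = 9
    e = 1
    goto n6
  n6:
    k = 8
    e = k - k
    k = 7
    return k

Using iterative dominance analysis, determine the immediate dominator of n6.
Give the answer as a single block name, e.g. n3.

Answer: n0

Analysis:
idom tree: n1←n0 n2←n0 n3←n1 n4←n0 n5←n0 n6←n0
Dom∩ at merges:
  n4: preds {n0,n1}: {n0} ∩ {n0,n1} = {n0}; idom=n0
  n5: preds {n1,n2}: {n0,n1} ∩ {n0,n2} = {n0}; idom=n0
  n6: preds {n2,n4,n5}: {n0,n2} ∩ {n0,n4} ∩ {n0,n5} = {n0}; idom=n0

idom(n6) = n0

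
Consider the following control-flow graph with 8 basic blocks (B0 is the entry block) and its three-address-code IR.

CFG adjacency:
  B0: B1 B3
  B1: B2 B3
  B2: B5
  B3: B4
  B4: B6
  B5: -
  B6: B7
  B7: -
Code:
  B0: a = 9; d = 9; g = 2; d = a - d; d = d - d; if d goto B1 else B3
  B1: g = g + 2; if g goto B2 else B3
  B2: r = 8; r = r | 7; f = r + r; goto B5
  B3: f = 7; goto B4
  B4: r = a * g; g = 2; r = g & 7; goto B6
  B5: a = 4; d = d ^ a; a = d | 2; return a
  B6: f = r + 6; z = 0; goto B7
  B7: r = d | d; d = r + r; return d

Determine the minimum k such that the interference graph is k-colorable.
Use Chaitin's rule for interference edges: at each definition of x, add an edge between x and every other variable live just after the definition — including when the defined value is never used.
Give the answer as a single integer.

Per-block:
  B0: {a,d,g} / ∅
  B1: {g} / {g}
  B2: {f,r} / ∅
  B3: {f} / ∅
  B4: {g,r} / {a,g}
  B5: {a,d} / {d}
  B6: {f,z} / {r}
  B7: {d,r} / {d}

Live sets:
  live B0: ∅→{a,d,g}
  live B1: {a,d,g}→{a,d,g}
  live B2: {d}→{d}
  live B3: {a,d,g}→{a,d,g}
  live B4: {a,d,g}→{d,r}
  live B5: {d}→∅
  live B6: {d,r}→{d}
  live B7: {d}→∅

Conflict graph:
  a↔{d,f,g}
  d↔{a,f,g,r,z}
  f↔{a,d,g}
  g↔{a,d,f}
  r↔{d}
  z↔{d}

Registers:
  lower bound: {a,d,f,g} mutually conflict ⇒ χ ≥ 4
  assign a→R1 d→R0 f→R2 g→R3 r→R1 z→R1 — no edge inside a register ⇒ χ ≤ 4
  χ = 4

Answer: 4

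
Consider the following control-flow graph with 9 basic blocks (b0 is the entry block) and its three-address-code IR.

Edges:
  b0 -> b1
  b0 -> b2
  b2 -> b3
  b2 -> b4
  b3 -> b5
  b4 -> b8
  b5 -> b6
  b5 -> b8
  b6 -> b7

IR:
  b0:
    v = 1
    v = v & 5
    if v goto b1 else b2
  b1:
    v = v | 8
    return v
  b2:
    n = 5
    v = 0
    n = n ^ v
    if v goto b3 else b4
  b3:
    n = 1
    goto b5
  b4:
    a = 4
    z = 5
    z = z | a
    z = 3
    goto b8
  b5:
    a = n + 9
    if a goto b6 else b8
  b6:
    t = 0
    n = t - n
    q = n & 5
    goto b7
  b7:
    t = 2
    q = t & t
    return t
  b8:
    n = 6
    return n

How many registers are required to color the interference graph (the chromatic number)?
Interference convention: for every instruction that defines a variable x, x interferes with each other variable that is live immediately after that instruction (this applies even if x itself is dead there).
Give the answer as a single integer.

Per-block:
  b0: def={v} ue=∅
  b1: def={v} ue={v}
  b2: def={n,v} ue=∅
  b3: def={n} ue=∅
  b4: def={a,z} ue=∅
  b5: def={a} ue={n}
  b6: def={n,q,t} ue={n}
  b7: def={q,t} ue=∅
  b8: def={n} ue=∅

Liveness:
  b0: in=∅ out={v}
  b1: in={v} out=∅
  b2: in=∅ out=∅
  b3: in=∅ out={n}
  b4: in=∅ out=∅
  b5: in={n} out={n}
  b6: in={n} out=∅
  b7: in=∅ out=∅
  b8: in=∅ out=∅

Conflict graph:
  a: {n,z}
  n: {a,t,v}
  q: {t}
  t: {n,q}
  v: {n}
  z: {a}

Registers:
  {a,n} pairwise interfere (2-clique) ⇒ χ ≥ 2
  assign a→R1 n→R0 q→R0 t→R1 v→R1 z→R0 — no edge inside a register ⇒ χ ≤ 2
  χ = 2

Answer: 2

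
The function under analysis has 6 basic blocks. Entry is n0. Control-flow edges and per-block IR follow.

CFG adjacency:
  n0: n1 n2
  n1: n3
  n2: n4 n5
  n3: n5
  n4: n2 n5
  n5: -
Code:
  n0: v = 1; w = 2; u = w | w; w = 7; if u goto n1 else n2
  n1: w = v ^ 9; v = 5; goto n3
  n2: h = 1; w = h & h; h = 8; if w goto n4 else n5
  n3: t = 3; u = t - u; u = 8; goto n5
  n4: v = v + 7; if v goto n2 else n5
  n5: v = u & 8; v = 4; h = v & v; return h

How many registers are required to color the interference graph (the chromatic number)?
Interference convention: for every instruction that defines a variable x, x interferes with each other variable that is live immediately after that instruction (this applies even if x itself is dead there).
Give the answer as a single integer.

Answer: 4

Analysis:
Block summaries:
  n0: def={u,v,w} ue=∅
  n1: def={v,w} ue={v}
  n2: def={h,w} ue=∅
  n3: def={t,u} ue={u}
  n4: def={v} ue={v}
  n5: def={h,v} ue={u}

Backward fixpoint:
  n0: in=∅ out={u,v}
  n1: in={u,v} out={u}
  n2: in={u,v} out={u,v}
  n3: in={u} out={u}
  n4: in={u,v} out={u,v}
  n5: in={u} out=∅

Interfere edges:
  h: {u,v,w}
  t: {u}
  u: {h,t,v,w}
  v: {h,u,w}
  w: {h,u,v}

Colouring:
  lower bound: {h,u,v,w} mutually conflict ⇒ χ ≥ 4
  assign h→R1 t→R1 u→R0 v→R2 w→R3 — no edge inside a register ⇒ χ ≤ 4
  χ = 4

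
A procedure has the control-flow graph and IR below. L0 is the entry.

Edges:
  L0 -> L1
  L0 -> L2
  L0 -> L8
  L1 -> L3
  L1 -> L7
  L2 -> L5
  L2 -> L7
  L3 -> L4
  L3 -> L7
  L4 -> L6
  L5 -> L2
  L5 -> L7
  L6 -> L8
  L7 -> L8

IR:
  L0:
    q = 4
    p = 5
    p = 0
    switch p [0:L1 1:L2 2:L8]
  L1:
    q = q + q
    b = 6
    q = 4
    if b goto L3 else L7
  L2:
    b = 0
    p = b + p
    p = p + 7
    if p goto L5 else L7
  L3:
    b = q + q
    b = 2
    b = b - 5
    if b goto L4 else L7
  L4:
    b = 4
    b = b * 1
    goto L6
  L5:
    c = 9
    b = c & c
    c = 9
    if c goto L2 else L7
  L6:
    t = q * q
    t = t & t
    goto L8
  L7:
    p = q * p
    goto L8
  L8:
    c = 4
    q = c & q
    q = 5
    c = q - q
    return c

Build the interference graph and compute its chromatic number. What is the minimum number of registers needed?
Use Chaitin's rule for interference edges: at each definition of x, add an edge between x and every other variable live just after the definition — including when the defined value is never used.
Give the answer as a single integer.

Answer: 3

Working:
Block summaries:
  L0: {p,q} / ∅
  L1: {b,q} / {q}
  L2: {b,p} / {p}
  L3: {b} / {q}
  L4: {b} / ∅
  L5: {b,c} / ∅
  L6: {t} / {q}
  L7: {p} / {p,q}
  L8: {c,q} / {q}

Backward fixpoint:
  L0 li=∅ lo={p,q}
  L1 li={p,q} lo={p,q}
  L2 li={p,q} lo={p,q}
  L3 li={p,q} lo={p,q}
  L4 li={q} lo={q}
  L5 li={p,q} lo={p,q}
  L6 li={q} lo={q}
  L7 li={p,q} lo={q}
  L8 li={q} lo=∅

Interference:
  b — {p,q}
  c — {p,q}
  p — {b,c,q}
  q — {b,c,p,t}
  t — {q}

Colouring:
  lower bound: {b,p,q} mutually conflict ⇒ χ ≥ 3
  assign b→R2 c→R2 p→R1 q→R0 t→R1 — no edge inside a register ⇒ χ ≤ 3
  χ = 3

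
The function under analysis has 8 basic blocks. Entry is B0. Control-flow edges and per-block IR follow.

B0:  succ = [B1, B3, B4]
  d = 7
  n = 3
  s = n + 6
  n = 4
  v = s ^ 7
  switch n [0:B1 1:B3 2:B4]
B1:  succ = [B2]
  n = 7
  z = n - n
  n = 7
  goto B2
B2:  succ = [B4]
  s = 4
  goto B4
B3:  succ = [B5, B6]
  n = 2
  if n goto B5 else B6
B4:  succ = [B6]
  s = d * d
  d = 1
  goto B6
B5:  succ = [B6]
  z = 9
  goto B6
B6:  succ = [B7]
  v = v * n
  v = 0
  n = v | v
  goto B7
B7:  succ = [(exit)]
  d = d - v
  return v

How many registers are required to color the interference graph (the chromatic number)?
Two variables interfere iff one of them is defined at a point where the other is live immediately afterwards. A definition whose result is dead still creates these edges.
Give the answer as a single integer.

def/use:
  B0: {d,n,s,v} / ∅
  B1: {n,z} / ∅
  B2: {s} / ∅
  B3: {n} / ∅
  B4: {d,s} / {d}
  B5: {z} / ∅
  B6: {n,v} / {n,v}
  B7: {d} / {d,v}

Liveness:
  B0: in=∅ out={d,n,v}
  B1: in={d,v} out={d,n,v}
  B2: in={d,n,v} out={d,n,v}
  B3: in={d,v} out={d,n,v}
  B4: in={d,n,v} out={d,n,v}
  B5: in={d,n,v} out={d,n,v}
  B6: in={d,n,v} out={d,v}
  B7: in={d,v} out=∅

Conflict graph:
  d — {n,s,v,z}
  n — {d,s,v,z}
  s — {d,n,v}
  v — {d,n,s,z}
  z — {d,n,v}

Registers:
  clique {d,n,s,v} ⇒ need ≥ 4
  assign d→c0 n→c1 s→c3 v→c2 z→c3 — no edge inside a register ⇒ χ ≤ 4
  χ = 4

Answer: 4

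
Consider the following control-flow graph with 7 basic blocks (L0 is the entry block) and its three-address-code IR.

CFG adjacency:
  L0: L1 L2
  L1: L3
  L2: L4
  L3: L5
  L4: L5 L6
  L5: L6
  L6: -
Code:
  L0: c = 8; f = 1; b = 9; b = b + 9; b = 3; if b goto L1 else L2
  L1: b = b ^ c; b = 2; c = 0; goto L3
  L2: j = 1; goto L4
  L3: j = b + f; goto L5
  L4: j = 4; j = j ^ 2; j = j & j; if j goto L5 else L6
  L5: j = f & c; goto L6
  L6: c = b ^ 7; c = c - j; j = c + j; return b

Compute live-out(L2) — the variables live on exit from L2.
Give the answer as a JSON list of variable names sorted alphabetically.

Block summaries:
  L0: {b,c,f} / ∅
  L1: {b,c} / {b,c}
  L2: {j} / ∅
  L3: {j} / {b,f}
  L4: {j} / ∅
  L5: {j} / {c,f}
  L6: {c,j} / {b,j}

Liveness:
  live L0: ∅→{b,c,f}
  live L1: {b,c,f}→{b,c,f}
  live L2: {b,c,f}→{b,c,f}
  live L3: {b,c,f}→{b,c,f}
  live L4: {b,c,f}→{b,c,f,j}
  live L5: {b,c,f}→{b,j}
  live L6: {b,j}→∅

live-out(L2) = ["b", "c", "f"]

Answer: ["b", "c", "f"]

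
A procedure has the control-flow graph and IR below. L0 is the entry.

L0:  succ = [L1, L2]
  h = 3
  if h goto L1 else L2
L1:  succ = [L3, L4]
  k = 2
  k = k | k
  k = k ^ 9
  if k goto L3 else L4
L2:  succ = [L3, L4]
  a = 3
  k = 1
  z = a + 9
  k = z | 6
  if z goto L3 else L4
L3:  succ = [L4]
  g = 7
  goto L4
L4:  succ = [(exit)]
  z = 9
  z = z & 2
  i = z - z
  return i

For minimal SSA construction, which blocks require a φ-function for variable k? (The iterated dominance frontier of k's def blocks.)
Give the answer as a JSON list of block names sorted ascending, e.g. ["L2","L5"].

idom tree: L1←L0 L2←L0 L3←L0 L4←L0
Dom∩ at merges:
  L3: preds {L1,L2}: {L0,L1} ∩ {L0,L2} = {L0}; idom=L0
  L4: preds {L1,L2,L3}: {L0,L1} ∩ {L0,L2} ∩ {L0,L3} = {L0}; idom=L0

DF walk-up:
  join L3 pred L1: L1 stop@L0
  join L3 pred L2: L2 stop@L0
  join L4 pred L1: L1 stop@L0
  join L4 pred L2: L2 stop@L0
  join L4 pred L3: L3 stop@L0
  L0: DF=∅
  L1: DF={L3,L4}
  L2: DF={L3,L4}
  L3: DF={L4}
  L4: DF=∅

φ for k: defs {L1,L2}
  DF⁺ = {L3,L4}

Answer: ["L3", "L4"]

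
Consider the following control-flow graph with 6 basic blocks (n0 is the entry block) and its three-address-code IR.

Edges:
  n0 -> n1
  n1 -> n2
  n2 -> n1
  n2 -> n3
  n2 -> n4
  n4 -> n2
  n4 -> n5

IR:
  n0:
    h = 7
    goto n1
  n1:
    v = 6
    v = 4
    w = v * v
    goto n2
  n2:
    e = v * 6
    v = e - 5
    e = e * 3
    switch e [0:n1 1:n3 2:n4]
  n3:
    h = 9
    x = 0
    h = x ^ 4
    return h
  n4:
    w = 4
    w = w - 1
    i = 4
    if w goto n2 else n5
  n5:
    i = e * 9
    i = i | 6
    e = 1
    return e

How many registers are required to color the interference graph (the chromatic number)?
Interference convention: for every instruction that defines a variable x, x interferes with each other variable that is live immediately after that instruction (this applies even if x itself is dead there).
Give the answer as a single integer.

Answer: 4

Analysis:
Per-block:
  n0: def={h} ue=∅
  n1: def={v,w} ue=∅
  n2: def={e,v} ue={v}
  n3: def={h,x} ue=∅
  n4: def={i,w} ue=∅
  n5: def={e,i} ue={e}

Live sets:
  n0: in=∅ out=∅
  n1: in=∅ out={v}
  n2: in={v} out={e,v}
  n3: in=∅ out=∅
  n4: in={e,v} out={e,v}
  n5: in={e} out=∅

Interference:
  e↔{i,v,w}
  h↔∅
  i↔{e,v,w}
  v↔{e,i,w}
  w↔{e,i,v}
  x↔∅

Chromatic number:
  lower bound: {e,i,v,w} mutually conflict ⇒ χ ≥ 4
  assign e→c0 h→c0 i→c1 v→c2 w→c3 x→c0 — no edge inside a register ⇒ χ ≤ 4
  χ = 4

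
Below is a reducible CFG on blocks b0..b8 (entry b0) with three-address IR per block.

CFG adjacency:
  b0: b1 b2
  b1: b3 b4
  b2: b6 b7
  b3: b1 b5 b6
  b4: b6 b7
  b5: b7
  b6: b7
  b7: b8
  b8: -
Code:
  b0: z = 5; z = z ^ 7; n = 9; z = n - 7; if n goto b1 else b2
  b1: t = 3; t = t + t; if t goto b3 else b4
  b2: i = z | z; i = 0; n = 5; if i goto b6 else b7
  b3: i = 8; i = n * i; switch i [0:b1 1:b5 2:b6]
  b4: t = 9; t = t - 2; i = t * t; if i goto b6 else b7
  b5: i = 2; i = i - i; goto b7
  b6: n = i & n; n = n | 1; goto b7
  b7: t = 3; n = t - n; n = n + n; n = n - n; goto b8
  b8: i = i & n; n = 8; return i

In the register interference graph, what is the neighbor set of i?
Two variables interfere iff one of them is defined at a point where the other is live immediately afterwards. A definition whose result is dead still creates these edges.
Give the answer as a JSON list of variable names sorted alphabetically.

def/use:
  b0 def {n,z} use ∅
  b1 def {t} use ∅
  b2 def {i,n} use {z}
  b3 def {i} use {n}
  b4 def {i,t} use ∅
  b5 def {i} use ∅
  b6 def {n} use {i,n}
  b7 def {n,t} use {n}
  b8 def {i,n} use {i,n}

Backward fixpoint:
  b0: in=∅ out={n,z}
  b1: in={n} out={n}
  b2: in={z} out={i,n}
  b3: in={n} out={i,n}
  b4: in={n} out={i,n}
  b5: in={n} out={i,n}
  b6: in={i,n} out={i,n}
  b7: in={i,n} out={i,n}
  b8: in={i,n} out=∅

Interference:
  i↔{n,t}
  n↔{i,t,z}
  t↔{i,n}
  z↔{n}

N(i) = ["n", "t"]

Answer: ["n", "t"]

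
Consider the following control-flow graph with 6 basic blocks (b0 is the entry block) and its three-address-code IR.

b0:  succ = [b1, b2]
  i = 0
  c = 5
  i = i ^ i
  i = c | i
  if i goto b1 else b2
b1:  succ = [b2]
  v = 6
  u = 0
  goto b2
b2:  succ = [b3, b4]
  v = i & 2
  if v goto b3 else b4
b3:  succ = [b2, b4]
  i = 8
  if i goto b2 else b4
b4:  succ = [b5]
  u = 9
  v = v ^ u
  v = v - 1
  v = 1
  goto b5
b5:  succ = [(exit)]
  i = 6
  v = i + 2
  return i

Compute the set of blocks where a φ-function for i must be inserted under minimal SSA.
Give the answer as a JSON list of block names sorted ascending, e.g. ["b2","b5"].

Answer: ["b2", "b4"]

Analysis:
idom tree: b1←b0 b2←b0 b3←b2 b4←b2 b5←b4
Dom∩ at merges:
  b2: preds {b0,b1,b3}: {b0} ∩ {b0,b1} ∩ {b0,b2,b3} = {b0}; idom=b0
  b4: preds {b2,b3}: {b0,b2} ∩ {b0,b2,b3} = {b0,b2}; idom=b2

DF derivation:
  join b2 pred b0: · stop@b0
  join b2 pred b1: b1 stop@b0
  join b2 pred b3: b3→b2 stop@b0
  join b4 pred b2: · stop@b2
  join b4 pred b3: b3 stop@b2
  b0: DF=∅
  b1: DF={b2}
  b2: DF={b2}
  b3: DF={b2,b4}
  b4: DF=∅
  b5: DF=∅

φ for i: defs {b0,b3,b5}
  DF⁺ = {b2,b4}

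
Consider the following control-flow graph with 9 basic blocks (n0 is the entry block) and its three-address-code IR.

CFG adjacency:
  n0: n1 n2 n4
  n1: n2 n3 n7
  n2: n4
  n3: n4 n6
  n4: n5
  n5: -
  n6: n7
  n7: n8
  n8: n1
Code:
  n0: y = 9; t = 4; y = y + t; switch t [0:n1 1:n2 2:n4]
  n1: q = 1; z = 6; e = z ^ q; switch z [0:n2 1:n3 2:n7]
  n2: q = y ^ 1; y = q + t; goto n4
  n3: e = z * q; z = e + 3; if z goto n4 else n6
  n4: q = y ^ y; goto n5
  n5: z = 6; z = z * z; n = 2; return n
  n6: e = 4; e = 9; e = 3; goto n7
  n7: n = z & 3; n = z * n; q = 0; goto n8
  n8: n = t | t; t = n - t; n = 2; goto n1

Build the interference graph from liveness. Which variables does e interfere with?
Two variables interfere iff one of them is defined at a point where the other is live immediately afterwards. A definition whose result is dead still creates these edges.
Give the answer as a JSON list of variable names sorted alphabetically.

Block summaries:
  n0: def={t,y} ue=∅
  n1: def={e,q,z} ue=∅
  n2: def={q,y} ue={t,y}
  n3: def={e,z} ue={q,z}
  n4: def={q} ue={y}
  n5: def={n,z} ue=∅
  n6: def={e} ue=∅
  n7: def={n,q} ue={z}
  n8: def={n,t} ue={t}

Liveness:
  n0: in=∅ out={t,y}
  n1: in={t,y} out={q,t,y,z}
  n2: in={t,y} out={y}
  n3: in={q,t,y,z} out={t,y,z}
  n4: in={y} out=∅
  n5: in=∅ out=∅
  n6: in={t,y,z} out={t,y,z}
  n7: in={t,y,z} out={t,y}
  n8: in={t,y} out={t,y}

Interfere edges:
  e↔{q,t,y,z}
  n↔{t,y,z}
  q↔{e,t,y,z}
  t↔{e,n,q,y,z}
  y↔{e,n,q,t,z}
  z↔{e,n,q,t,y}

N(e) = ["q", "t", "y", "z"]

Answer: ["q", "t", "y", "z"]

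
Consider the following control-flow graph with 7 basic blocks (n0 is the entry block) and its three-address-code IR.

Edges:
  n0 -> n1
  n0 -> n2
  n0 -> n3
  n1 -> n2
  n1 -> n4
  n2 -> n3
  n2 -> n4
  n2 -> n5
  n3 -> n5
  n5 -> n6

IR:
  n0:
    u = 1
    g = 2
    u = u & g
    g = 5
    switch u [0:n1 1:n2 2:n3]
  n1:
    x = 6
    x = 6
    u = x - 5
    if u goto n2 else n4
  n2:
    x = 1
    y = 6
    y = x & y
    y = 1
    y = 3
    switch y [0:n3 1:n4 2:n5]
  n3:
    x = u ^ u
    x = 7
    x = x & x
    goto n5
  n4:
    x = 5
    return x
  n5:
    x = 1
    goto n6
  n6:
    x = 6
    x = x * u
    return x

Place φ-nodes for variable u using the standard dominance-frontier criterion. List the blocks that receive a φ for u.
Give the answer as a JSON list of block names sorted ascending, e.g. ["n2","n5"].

Answer: ["n2", "n3", "n4", "n5"]

Derivation:
idom tree: n1←n0 n2←n0 n3←n0 n4←n0 n5←n0 n6←n5
Dom∩ at merges:
  n2: preds {n0,n1}: {n0} ∩ {n0,n1} = {n0}; idom=n0
  n3: preds {n0,n2}: {n0} ∩ {n0,n2} = {n0}; idom=n0
  n4: preds {n1,n2}: {n0,n1} ∩ {n0,n2} = {n0}; idom=n0
  n5: preds {n2,n3}: {n0,n2} ∩ {n0,n3} = {n0}; idom=n0

DF walk-up:
  join n2 pred n0: · stop@n0
  join n2 pred n1: n1 stop@n0
  join n3 pred n0: · stop@n0
  join n3 pred n2: n2 stop@n0
  join n4 pred n1: n1 stop@n0
  join n4 pred n2: n2 stop@n0
  join n5 pred n2: n2 stop@n0
  join n5 pred n3: n3 stop@n0
  n0: DF=∅
  n1: DF={n2,n4}
  n2: DF={n3,n4,n5}
  n3: DF={n5}
  n4: DF=∅
  n5: DF=∅
  n6: DF=∅

φ for u: defs {n0,n1}
  DF⁺ = {n2,n3,n4,n5}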